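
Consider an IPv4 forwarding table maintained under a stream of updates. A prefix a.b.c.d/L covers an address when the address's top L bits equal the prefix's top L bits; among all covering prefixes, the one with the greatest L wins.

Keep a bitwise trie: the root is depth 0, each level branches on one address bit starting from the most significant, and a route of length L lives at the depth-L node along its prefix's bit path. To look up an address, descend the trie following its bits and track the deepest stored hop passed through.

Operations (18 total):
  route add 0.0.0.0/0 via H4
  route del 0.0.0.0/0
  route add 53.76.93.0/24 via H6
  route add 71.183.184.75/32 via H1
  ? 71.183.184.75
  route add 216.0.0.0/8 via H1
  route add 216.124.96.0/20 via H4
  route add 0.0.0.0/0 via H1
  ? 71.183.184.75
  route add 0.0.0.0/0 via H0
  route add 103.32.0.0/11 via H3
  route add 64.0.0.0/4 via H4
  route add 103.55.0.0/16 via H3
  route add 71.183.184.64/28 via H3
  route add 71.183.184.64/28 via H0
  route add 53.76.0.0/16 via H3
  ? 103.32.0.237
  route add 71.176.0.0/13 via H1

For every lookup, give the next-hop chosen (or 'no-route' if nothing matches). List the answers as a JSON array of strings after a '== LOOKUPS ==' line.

Apply in order:
  + 0.0.0.0/0 (H4) depth=0
  - 0.0.0.0/0 clear@0
  + 53.76.93.0/24 (H6) depth=24
  + 71.183.184.75/32 (H1) depth=32
  ? 71.183.184.75  path d0:-→d1:-→d2:-→d3:-→d4:-→d5:-→d6:-→d7:-→d8:-→d9:-→d10:-→d11:-→d12:-→d13:-→d14:-→d15:-→d16:-→d17:-→d18:-→d19:-→d20:-→d21:-→d22:-→d23:-→d24:-→d25:-→d26:-→d27:-→d28:-→d29:-→d30:-→d31:-→d32:H1  best=H1
  + 216.0.0.0/8 (H1) depth=8
  + 216.124.96.0/20 (H4) depth=20
  + 0.0.0.0/0 (H1) depth=0
  ? 71.183.184.75  path d0:H1→d1:-→d2:-→d3:-→d4:-→d5:-→d6:-→d7:-→d8:-→d9:-→d10:-→d11:-→d12:-→d13:-→d14:-→d15:-→d16:-→d17:-→d18:-→d19:-→d20:-→d21:-→d22:-→d23:-→d24:-→d25:-→d26:-→d27:-→d28:-→d29:-→d30:-→d31:-→d32:H1  best=H1
  + 0.0.0.0/0 (H0) depth=0
  + 103.32.0.0/11 (H3) depth=11
  + 64.0.0.0/4 (H4) depth=4
  + 103.55.0.0/16 (H3) depth=16
  + 71.183.184.64/28 (H3) depth=28
  + 71.183.184.64/28 (H0) depth=28
  + 53.76.0.0/16 (H3) depth=16
  ? 103.32.0.237  path d0:H0→d1:-→d2:-→d3:-→d4:-→d5:-→d6:-→d7:-→d8:-→d9:-→d10:-→d11:H3  best=H3
  + 71.176.0.0/13 (H1) depth=13

== LOOKUPS ==
["H1","H1","H3"]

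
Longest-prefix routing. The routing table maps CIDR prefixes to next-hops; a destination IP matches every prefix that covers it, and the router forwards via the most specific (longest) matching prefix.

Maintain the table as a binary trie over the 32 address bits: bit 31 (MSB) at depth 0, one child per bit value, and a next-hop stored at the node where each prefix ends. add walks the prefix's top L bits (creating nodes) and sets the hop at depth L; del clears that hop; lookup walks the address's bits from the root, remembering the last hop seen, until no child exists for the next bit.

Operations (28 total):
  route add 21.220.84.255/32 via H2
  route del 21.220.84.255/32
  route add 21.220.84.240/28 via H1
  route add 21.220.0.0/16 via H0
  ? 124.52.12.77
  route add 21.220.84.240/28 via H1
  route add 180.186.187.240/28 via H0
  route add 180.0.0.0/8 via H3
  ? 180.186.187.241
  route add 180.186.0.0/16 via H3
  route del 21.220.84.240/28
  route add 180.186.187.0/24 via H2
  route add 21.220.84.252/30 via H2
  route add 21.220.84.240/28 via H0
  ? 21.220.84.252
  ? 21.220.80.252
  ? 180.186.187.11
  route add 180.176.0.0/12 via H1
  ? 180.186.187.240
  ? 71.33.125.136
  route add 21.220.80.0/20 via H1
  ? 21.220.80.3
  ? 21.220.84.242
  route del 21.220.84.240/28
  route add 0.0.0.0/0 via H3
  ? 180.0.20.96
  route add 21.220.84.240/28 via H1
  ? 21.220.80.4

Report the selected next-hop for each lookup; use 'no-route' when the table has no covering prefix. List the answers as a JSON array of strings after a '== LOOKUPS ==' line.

Process each operation:
  + 21.220.84.255/32 (H2) depth=32
  del 21.220.84.255/32 (clear depth 32)
  + 21.220.84.240/28 (H1) depth=28
  + 21.220.0.0/16 (H0) depth=16
  ? 124.52.12.77  path d0:-→d1:-  best=no-route
  + 21.220.84.240/28 (H1) depth=28
  + 180.186.187.240/28 (H0) depth=28
  + 180.0.0.0/8 (H3) depth=8
  ? 180.186.187.241  path d0:-→d1:-→d2:-→d3:-→d4:-→d5:-→d6:-→d7:-→d8:H3→d9:-→d10:-→d11:-→d12:-→d13:-→d14:-→d15:-→d16:-→d17:-→d18:-→d19:-→d20:-→d21:-→d22:-→d23:-→d24:-→d25:-→d26:-→d27:-→d28:H0  best=H0
  + 180.186.0.0/16 (H3) depth=16
  del 21.220.84.240/28 (clear depth 28)
  + 180.186.187.0/24 (H2) depth=24
  + 21.220.84.252/30 (H2) depth=30
  + 21.220.84.240/28 (H0) depth=28
  ? 21.220.84.252  path d0:-→d1:-→d2:-→d3:-→d4:-→d5:-→d6:-→d7:-→d8:-→d9:-→d10:-→d11:-→d12:-→d13:-→d14:-→d15:-→d16:H0→d17:-→d18:-→d19:-→d20:-→d21:-→d22:-→d23:-→d24:-→d25:-→d26:-→d27:-→d28:H0→d29:-→d30:H2  best=H2
  ? 21.220.80.252  path d0:-→d1:-→d2:-→d3:-→d4:-→d5:-→d6:-→d7:-→d8:-→d9:-→d10:-→d11:-→d12:-→d13:-→d14:-→d15:-→d16:H0→d17:-→d18:-→d19:-→d20:-→d21:-  best=H0
  ? 180.186.187.11  path d0:-→d1:-→d2:-→d3:-→d4:-→d5:-→d6:-→d7:-→d8:H3→d9:-→d10:-→d11:-→d12:-→d13:-→d14:-→d15:-→d16:H3→d17:-→d18:-→d19:-→d20:-→d21:-→d22:-→d23:-→d24:H2  best=H2
  + 180.176.0.0/12 (H1) depth=12
  ? 180.186.187.240  path d0:-→d1:-→d2:-→d3:-→d4:-→d5:-→d6:-→d7:-→d8:H3→d9:-→d10:-→d11:-→d12:H1→d13:-→d14:-→d15:-→d16:H3→d17:-→d18:-→d19:-→d20:-→d21:-→d22:-→d23:-→d24:H2→d25:-→d26:-→d27:-→d28:H0  best=H0
  ? 71.33.125.136  path d0:-→d1:-  best=no-route
  + 21.220.80.0/20 (H1) depth=20
  ? 21.220.80.3  path d0:-→d1:-→d2:-→d3:-→d4:-→d5:-→d6:-→d7:-→d8:-→d9:-→d10:-→d11:-→d12:-→d13:-→d14:-→d15:-→d16:H0→d17:-→d18:-→d19:-→d20:H1→d21:-  best=H1
  ? 21.220.84.242  path d0:-→d1:-→d2:-→d3:-→d4:-→d5:-→d6:-→d7:-→d8:-→d9:-→d10:-→d11:-→d12:-→d13:-→d14:-→d15:-→d16:H0→d17:-→d18:-→d19:-→d20:H1→d21:-→d22:-→d23:-→d24:-→d25:-→d26:-→d27:-→d28:H0  best=H0
  del 21.220.84.240/28 (clear depth 28)
  + 0.0.0.0/0 (H3) depth=0
  ? 180.0.20.96  path d0:H3→d1:-→d2:-→d3:-→d4:-→d5:-→d6:-→d7:-→d8:H3  best=H3
  + 21.220.84.240/28 (H1) depth=28
  ? 21.220.80.4  path d0:H3→d1:-→d2:-→d3:-→d4:-→d5:-→d6:-→d7:-→d8:-→d9:-→d10:-→d11:-→d12:-→d13:-→d14:-→d15:-→d16:H0→d17:-→d18:-→d19:-→d20:H1→d21:-  best=H1

== LOOKUPS ==
["no-route","H0","H2","H0","H2","H0","no-route","H1","H0","H3","H1"]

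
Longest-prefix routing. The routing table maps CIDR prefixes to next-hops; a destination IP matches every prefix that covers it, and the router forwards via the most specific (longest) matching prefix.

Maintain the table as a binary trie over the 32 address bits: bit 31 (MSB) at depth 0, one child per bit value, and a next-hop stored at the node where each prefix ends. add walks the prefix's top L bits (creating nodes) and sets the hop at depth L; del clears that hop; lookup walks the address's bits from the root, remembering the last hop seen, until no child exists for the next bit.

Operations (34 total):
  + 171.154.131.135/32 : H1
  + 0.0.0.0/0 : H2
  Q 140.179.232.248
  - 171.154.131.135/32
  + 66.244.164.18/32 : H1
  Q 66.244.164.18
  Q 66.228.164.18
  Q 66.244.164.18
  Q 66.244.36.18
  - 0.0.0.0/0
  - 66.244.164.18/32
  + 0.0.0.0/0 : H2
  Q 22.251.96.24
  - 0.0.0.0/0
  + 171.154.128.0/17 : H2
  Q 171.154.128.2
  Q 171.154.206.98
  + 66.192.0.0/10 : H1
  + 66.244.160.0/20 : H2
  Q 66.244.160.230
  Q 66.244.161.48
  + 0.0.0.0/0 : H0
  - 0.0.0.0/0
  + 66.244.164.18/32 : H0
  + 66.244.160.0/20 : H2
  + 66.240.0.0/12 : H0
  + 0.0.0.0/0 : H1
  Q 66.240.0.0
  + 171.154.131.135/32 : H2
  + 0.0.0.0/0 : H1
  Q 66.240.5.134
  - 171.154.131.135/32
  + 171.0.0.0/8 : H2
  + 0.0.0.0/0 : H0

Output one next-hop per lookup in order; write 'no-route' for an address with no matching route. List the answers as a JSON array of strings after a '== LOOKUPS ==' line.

Apply in order:
  add 171.154.131.135/32 -> H1 at depth 32
  add 0.0.0.0/0 -> H2 at depth 0
  ? 140.179.232.248  path d0:H2→d1:-→d2:-  best=H2
  - 171.154.131.135/32 clear@32
  add 66.244.164.18/32 -> H1 at depth 32
  ? 66.244.164.18  path d0:H2→d1:-→d2:-→d3:-→d4:-→d5:-→d6:-→d7:-→d8:-→d9:-→d10:-→d11:-→d12:-→d13:-→d14:-→d15:-→d16:-→d17:-→d18:-→d19:-→d20:-→d21:-→d22:-→d23:-→d24:-→d25:-→d26:-→d27:-→d28:-→d29:-→d30:-→d31:-→d32:H1  best=H1
  ? 66.228.164.18  path d0:H2→d1:-→d2:-→d3:-→d4:-→d5:-→d6:-→d7:-→d8:-→d9:-→d10:-→d11:-  best=H2
  ? 66.244.164.18  path d0:H2→d1:-→d2:-→d3:-→d4:-→d5:-→d6:-→d7:-→d8:-→d9:-→d10:-→d11:-→d12:-→d13:-→d14:-→d15:-→d16:-→d17:-→d18:-→d19:-→d20:-→d21:-→d22:-→d23:-→d24:-→d25:-→d26:-→d27:-→d28:-→d29:-→d30:-→d31:-→d32:H1  best=H1
  ? 66.244.36.18  path d0:H2→d1:-→d2:-→d3:-→d4:-→d5:-→d6:-→d7:-→d8:-→d9:-→d10:-→d11:-→d12:-→d13:-→d14:-→d15:-→d16:-  best=H2
  - 0.0.0.0/0 clear@0
  - 66.244.164.18/32 clear@32
  add 0.0.0.0/0 -> H2 at depth 0
  ? 22.251.96.24  path d0:H2→d1:-  best=H2
  - 0.0.0.0/0 clear@0
  add 171.154.128.0/17 -> H2 at depth 17
  ? 171.154.128.2  path d0:-→d1:-→d2:-→d3:-→d4:-→d5:-→d6:-→d7:-→d8:-→d9:-→d10:-→d11:-→d12:-→d13:-→d14:-→d15:-→d16:-→d17:H2→d18:-→d19:-→d20:-→d21:-→d22:-  best=H2
  ? 171.154.206.98  path d0:-→d1:-→d2:-→d3:-→d4:-→d5:-→d6:-→d7:-→d8:-→d9:-→d10:-→d11:-→d12:-→d13:-→d14:-→d15:-→d16:-→d17:H2  best=H2
  add 66.192.0.0/10 -> H1 at depth 10
  add 66.244.160.0/20 -> H2 at depth 20
  ? 66.244.160.230  path d0:-→d1:-→d2:-→d3:-→d4:-→d5:-→d6:-→d7:-→d8:-→d9:-→d10:H1→d11:-→d12:-→d13:-→d14:-→d15:-→d16:-→d17:-→d18:-→d19:-→d20:H2→d21:-  best=H2
  ? 66.244.161.48  path d0:-→d1:-→d2:-→d3:-→d4:-→d5:-→d6:-→d7:-→d8:-→d9:-→d10:H1→d11:-→d12:-→d13:-→d14:-→d15:-→d16:-→d17:-→d18:-→d19:-→d20:H2→d21:-  best=H2
  add 0.0.0.0/0 -> H0 at depth 0
  - 0.0.0.0/0 clear@0
  add 66.244.164.18/32 -> H0 at depth 32
  add 66.244.160.0/20 -> H2 at depth 20
  add 66.240.0.0/12 -> H0 at depth 12
  add 0.0.0.0/0 -> H1 at depth 0
  ? 66.240.0.0  path d0:H1→d1:-→d2:-→d3:-→d4:-→d5:-→d6:-→d7:-→d8:-→d9:-→d10:H1→d11:-→d12:H0→d13:-  best=H0
  add 171.154.131.135/32 -> H2 at depth 32
  add 0.0.0.0/0 -> H1 at depth 0
  ? 66.240.5.134  path d0:H1→d1:-→d2:-→d3:-→d4:-→d5:-→d6:-→d7:-→d8:-→d9:-→d10:H1→d11:-→d12:H0→d13:-  best=H0
  - 171.154.131.135/32 clear@32
  add 171.0.0.0/8 -> H2 at depth 8
  add 0.0.0.0/0 -> H0 at depth 0

== LOOKUPS ==
["H2","H1","H2","H1","H2","H2","H2","H2","H2","H2","H0","H0"]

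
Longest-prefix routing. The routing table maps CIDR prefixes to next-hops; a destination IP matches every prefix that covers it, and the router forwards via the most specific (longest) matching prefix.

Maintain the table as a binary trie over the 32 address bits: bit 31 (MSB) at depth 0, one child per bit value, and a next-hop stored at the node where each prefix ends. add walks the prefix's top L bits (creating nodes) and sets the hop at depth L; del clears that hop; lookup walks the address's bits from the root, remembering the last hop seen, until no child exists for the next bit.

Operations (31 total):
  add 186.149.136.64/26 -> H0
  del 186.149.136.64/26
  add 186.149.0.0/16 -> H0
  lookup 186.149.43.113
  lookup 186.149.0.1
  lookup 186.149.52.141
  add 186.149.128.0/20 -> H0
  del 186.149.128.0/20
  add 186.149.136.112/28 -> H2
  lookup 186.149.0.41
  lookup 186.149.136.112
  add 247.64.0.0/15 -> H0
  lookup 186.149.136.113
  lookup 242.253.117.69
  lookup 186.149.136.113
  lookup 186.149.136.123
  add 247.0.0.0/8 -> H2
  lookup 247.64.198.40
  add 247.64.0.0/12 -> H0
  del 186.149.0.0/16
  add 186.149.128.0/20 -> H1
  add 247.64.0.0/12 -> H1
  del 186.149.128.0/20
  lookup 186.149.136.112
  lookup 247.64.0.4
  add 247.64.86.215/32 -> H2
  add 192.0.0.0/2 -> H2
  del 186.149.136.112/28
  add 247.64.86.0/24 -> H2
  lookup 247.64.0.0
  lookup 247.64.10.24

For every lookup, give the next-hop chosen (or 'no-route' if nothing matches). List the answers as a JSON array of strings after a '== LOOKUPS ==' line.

Process each operation:
  add 186.149.136.64/26 -> H0 at depth 26
  del 186.149.136.64/26 (clear depth 26)
  add 186.149.0.0/16 -> H0 at depth 16
  Q 186.149.43.113: descend 1011101010010101 ; hops seen [H0] ; pick H0
  Q 186.149.0.1: descend 1011101010010101 ; hops seen [H0] ; pick H0
  Q 186.149.52.141: descend 1011101010010101 ; hops seen [H0] ; pick H0
  add 186.149.128.0/20 -> H0 at depth 20
  del 186.149.128.0/20 (clear depth 20)
  add 186.149.136.112/28 -> H2 at depth 28
  Q 186.149.0.41: descend 1011101010010101 ; hops seen [H0] ; pick H0
  Q 186.149.136.112: descend 1011101010010101100010000111 ; hops seen [H0,H2] ; pick H2
  add 247.64.0.0/15 -> H0 at depth 15
  Q 186.149.136.113: descend 1011101010010101100010000111 ; hops seen [H0,H2] ; pick H2
  Q 242.253.117.69: descend 11110 ; hops seen [∅] ; pick no-route
  Q 186.149.136.113: descend 1011101010010101100010000111 ; hops seen [H0,H2] ; pick H2
  Q 186.149.136.123: descend 1011101010010101100010000111 ; hops seen [H0,H2] ; pick H2
  add 247.0.0.0/8 -> H2 at depth 8
  Q 247.64.198.40: descend 111101110100000 ; hops seen [H2,H0] ; pick H0
  add 247.64.0.0/12 -> H0 at depth 12
  del 186.149.0.0/16 (clear depth 16)
  add 186.149.128.0/20 -> H1 at depth 20
  add 247.64.0.0/12 -> H1 at depth 12
  del 186.149.128.0/20 (clear depth 20)
  Q 186.149.136.112: descend 1011101010010101100010000111 ; hops seen [H2] ; pick H2
  Q 247.64.0.4: descend 111101110100000 ; hops seen [H2,H1,H0] ; pick H0
  add 247.64.86.215/32 -> H2 at depth 32
  add 192.0.0.0/2 -> H2 at depth 2
  del 186.149.136.112/28 (clear depth 28)
  add 247.64.86.0/24 -> H2 at depth 24
  Q 247.64.0.0: descend 11110111010000000 ; hops seen [H2,H2,H1,H0] ; pick H0
  Q 247.64.10.24: descend 11110111010000000 ; hops seen [H2,H2,H1,H0] ; pick H0

== LOOKUPS ==
["H0","H0","H0","H0","H2","H2","no-route","H2","H2","H0","H2","H0","H0","H0"]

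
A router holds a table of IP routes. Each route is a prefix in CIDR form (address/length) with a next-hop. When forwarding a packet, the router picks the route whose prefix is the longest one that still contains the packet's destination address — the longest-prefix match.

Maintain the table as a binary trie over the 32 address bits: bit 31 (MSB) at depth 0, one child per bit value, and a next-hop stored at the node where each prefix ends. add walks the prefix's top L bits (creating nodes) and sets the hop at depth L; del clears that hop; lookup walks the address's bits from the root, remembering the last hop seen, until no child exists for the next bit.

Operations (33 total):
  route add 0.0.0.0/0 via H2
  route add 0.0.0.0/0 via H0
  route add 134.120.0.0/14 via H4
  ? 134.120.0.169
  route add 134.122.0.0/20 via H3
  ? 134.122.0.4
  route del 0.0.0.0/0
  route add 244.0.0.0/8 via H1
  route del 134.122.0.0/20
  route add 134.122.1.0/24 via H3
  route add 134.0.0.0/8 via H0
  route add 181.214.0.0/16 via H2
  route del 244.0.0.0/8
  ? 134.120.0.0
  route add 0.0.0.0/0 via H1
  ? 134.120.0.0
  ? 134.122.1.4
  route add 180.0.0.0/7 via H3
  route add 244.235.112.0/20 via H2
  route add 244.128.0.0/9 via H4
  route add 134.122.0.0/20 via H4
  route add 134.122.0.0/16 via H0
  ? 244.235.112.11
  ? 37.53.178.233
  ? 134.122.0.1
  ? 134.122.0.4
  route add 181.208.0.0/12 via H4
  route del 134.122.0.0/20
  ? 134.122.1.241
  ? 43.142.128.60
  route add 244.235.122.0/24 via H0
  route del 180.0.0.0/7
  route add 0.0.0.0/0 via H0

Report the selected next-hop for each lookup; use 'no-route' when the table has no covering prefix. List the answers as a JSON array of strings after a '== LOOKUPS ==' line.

Apply in order:
  add 0.0.0.0/0 -> H2 at depth 0
  add 0.0.0.0/0 -> H0 at depth 0
  add 134.120.0.0/14 -> H4 at depth 14
  ? 134.120.0.169  path d0:H0→d1:-→d2:-→d3:-→d4:-→d5:-→d6:-→d7:-→d8:-→d9:-→d10:-→d11:-→d12:-→d13:-→d14:H4  best=H4
  add 134.122.0.0/20 -> H3 at depth 20
  ? 134.122.0.4  path d0:H0→d1:-→d2:-→d3:-→d4:-→d5:-→d6:-→d7:-→d8:-→d9:-→d10:-→d11:-→d12:-→d13:-→d14:H4→d15:-→d16:-→d17:-→d18:-→d19:-→d20:H3  best=H3
  - 0.0.0.0/0 clear@0
  add 244.0.0.0/8 -> H1 at depth 8
  - 134.122.0.0/20 clear@20
  add 134.122.1.0/24 -> H3 at depth 24
  add 134.0.0.0/8 -> H0 at depth 8
  add 181.214.0.0/16 -> H2 at depth 16
  - 244.0.0.0/8 clear@8
  ? 134.120.0.0  path d0:-→d1:-→d2:-→d3:-→d4:-→d5:-→d6:-→d7:-→d8:H0→d9:-→d10:-→d11:-→d12:-→d13:-→d14:H4  best=H4
  add 0.0.0.0/0 -> H1 at depth 0
  ? 134.120.0.0  path d0:H1→d1:-→d2:-→d3:-→d4:-→d5:-→d6:-→d7:-→d8:H0→d9:-→d10:-→d11:-→d12:-→d13:-→d14:H4  best=H4
  ? 134.122.1.4  path d0:H1→d1:-→d2:-→d3:-→d4:-→d5:-→d6:-→d7:-→d8:H0→d9:-→d10:-→d11:-→d12:-→d13:-→d14:H4→d15:-→d16:-→d17:-→d18:-→d19:-→d20:-→d21:-→d22:-→d23:-→d24:H3  best=H3
  add 180.0.0.0/7 -> H3 at depth 7
  add 244.235.112.0/20 -> H2 at depth 20
  add 244.128.0.0/9 -> H4 at depth 9
  add 134.122.0.0/20 -> H4 at depth 20
  add 134.122.0.0/16 -> H0 at depth 16
  ? 244.235.112.11  path d0:H1→d1:-→d2:-→d3:-→d4:-→d5:-→d6:-→d7:-→d8:-→d9:H4→d10:-→d11:-→d12:-→d13:-→d14:-→d15:-→d16:-→d17:-→d18:-→d19:-→d20:H2  best=H2
  ? 37.53.178.233  path d0:H1  best=H1
  ? 134.122.0.1  path d0:H1→d1:-→d2:-→d3:-→d4:-→d5:-→d6:-→d7:-→d8:H0→d9:-→d10:-→d11:-→d12:-→d13:-→d14:H4→d15:-→d16:H0→d17:-→d18:-→d19:-→d20:H4→d21:-→d22:-→d23:-  best=H4
  ? 134.122.0.4  path d0:H1→d1:-→d2:-→d3:-→d4:-→d5:-→d6:-→d7:-→d8:H0→d9:-→d10:-→d11:-→d12:-→d13:-→d14:H4→d15:-→d16:H0→d17:-→d18:-→d19:-→d20:H4→d21:-→d22:-→d23:-  best=H4
  add 181.208.0.0/12 -> H4 at depth 12
  - 134.122.0.0/20 clear@20
  ? 134.122.1.241  path d0:H1→d1:-→d2:-→d3:-→d4:-→d5:-→d6:-→d7:-→d8:H0→d9:-→d10:-→d11:-→d12:-→d13:-→d14:H4→d15:-→d16:H0→d17:-→d18:-→d19:-→d20:-→d21:-→d22:-→d23:-→d24:H3  best=H3
  ? 43.142.128.60  path d0:H1  best=H1
  add 244.235.122.0/24 -> H0 at depth 24
  - 180.0.0.0/7 clear@7
  add 0.0.0.0/0 -> H0 at depth 0

== LOOKUPS ==
["H4","H3","H4","H4","H3","H2","H1","H4","H4","H3","H1"]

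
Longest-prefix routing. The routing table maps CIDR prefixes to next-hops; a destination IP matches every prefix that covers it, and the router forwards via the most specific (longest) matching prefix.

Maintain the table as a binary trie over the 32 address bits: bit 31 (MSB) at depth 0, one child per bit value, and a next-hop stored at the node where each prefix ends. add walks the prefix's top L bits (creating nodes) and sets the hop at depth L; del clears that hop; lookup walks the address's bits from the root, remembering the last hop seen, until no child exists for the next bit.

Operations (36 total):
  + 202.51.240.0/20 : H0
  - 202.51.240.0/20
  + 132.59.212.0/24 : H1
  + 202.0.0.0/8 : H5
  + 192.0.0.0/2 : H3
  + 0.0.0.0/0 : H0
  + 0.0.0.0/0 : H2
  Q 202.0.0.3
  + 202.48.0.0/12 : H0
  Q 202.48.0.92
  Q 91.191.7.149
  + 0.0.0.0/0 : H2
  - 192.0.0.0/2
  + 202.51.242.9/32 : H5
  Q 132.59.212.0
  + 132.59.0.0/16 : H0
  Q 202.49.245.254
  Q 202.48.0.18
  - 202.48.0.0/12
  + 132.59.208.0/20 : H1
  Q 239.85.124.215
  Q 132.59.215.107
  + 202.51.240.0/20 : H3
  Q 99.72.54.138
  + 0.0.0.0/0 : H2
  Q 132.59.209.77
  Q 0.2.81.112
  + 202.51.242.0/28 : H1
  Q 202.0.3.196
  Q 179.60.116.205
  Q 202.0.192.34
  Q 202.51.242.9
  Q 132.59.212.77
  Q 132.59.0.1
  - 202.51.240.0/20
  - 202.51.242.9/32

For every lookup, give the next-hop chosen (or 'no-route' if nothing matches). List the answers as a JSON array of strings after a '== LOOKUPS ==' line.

Process each operation:
  + 202.51.240.0/20 (H0) depth=20
  - 202.51.240.0/20 clear@20
  + 132.59.212.0/24 (H1) depth=24
  + 202.0.0.0/8 (H5) depth=8
  + 192.0.0.0/2 (H3) depth=2
  + 0.0.0.0/0 (H0) depth=0
  + 0.0.0.0/0 (H2) depth=0
  lookup 202.0.0.3: bits 1100101000 walk d0:H2→d1:-→d2:H3→d3:-→d4:-→d5:-→d6:-→d7:-→d8:H5→d9:-→d10:- -> H5
  + 202.48.0.0/12 (H0) depth=12
  lookup 202.48.0.92: bits 11001010001100 walk d0:H2→d1:-→d2:H3→d3:-→d4:-→d5:-→d6:-→d7:-→d8:H5→d9:-→d10:-→d11:-→d12:H0→d13:-→d14:- -> H0
  lookup 91.191.7.149: bits ε walk d0:H2 -> H2
  + 0.0.0.0/0 (H2) depth=0
  - 192.0.0.0/2 clear@2
  + 202.51.242.9/32 (H5) depth=32
  lookup 132.59.212.0: bits 100001000011101111010100 walk d0:H2→d1:-→d2:-→d3:-→d4:-→d5:-→d6:-→d7:-→d8:-→d9:-→d10:-→d11:-→d12:-→d13:-→d14:-→d15:-→d16:-→d17:-→d18:-→d19:-→d20:-→d21:-→d22:-→d23:-→d24:H1 -> H1
  + 132.59.0.0/16 (H0) depth=16
  lookup 202.49.245.254: bits 11001010001100 walk d0:H2→d1:-→d2:-→d3:-→d4:-→d5:-→d6:-→d7:-→d8:H5→d9:-→d10:-→d11:-→d12:H0→d13:-→d14:- -> H0
  lookup 202.48.0.18: bits 11001010001100 walk d0:H2→d1:-→d2:-→d3:-→d4:-→d5:-→d6:-→d7:-→d8:H5→d9:-→d10:-→d11:-→d12:H0→d13:-→d14:- -> H0
  - 202.48.0.0/12 clear@12
  + 132.59.208.0/20 (H1) depth=20
  lookup 239.85.124.215: bits 11 walk d0:H2→d1:-→d2:- -> H2
  lookup 132.59.215.107: bits 1000010000111011110101 walk d0:H2→d1:-→d2:-→d3:-→d4:-→d5:-→d6:-→d7:-→d8:-→d9:-→d10:-→d11:-→d12:-→d13:-→d14:-→d15:-→d16:H0→d17:-→d18:-→d19:-→d20:H1→d21:-→d22:- -> H1
  + 202.51.240.0/20 (H3) depth=20
  lookup 99.72.54.138: bits ε walk d0:H2 -> H2
  + 0.0.0.0/0 (H2) depth=0
  lookup 132.59.209.77: bits 100001000011101111010 walk d0:H2→d1:-→d2:-→d3:-→d4:-→d5:-→d6:-→d7:-→d8:-→d9:-→d10:-→d11:-→d12:-→d13:-→d14:-→d15:-→d16:H0→d17:-→d18:-→d19:-→d20:H1→d21:- -> H1
  lookup 0.2.81.112: bits ε walk d0:H2 -> H2
  + 202.51.242.0/28 (H1) depth=28
  lookup 202.0.3.196: bits 1100101000 walk d0:H2→d1:-→d2:-→d3:-→d4:-→d5:-→d6:-→d7:-→d8:H5→d9:-→d10:- -> H5
  lookup 179.60.116.205: bits 10 walk d0:H2→d1:-→d2:- -> H2
  lookup 202.0.192.34: bits 1100101000 walk d0:H2→d1:-→d2:-→d3:-→d4:-→d5:-→d6:-→d7:-→d8:H5→d9:-→d10:- -> H5
  lookup 202.51.242.9: bits 11001010001100111111001000001001 walk d0:H2→d1:-→d2:-→d3:-→d4:-→d5:-→d6:-→d7:-→d8:H5→d9:-→d10:-→d11:-→d12:-→d13:-→d14:-→d15:-→d16:-→d17:-→d18:-→d19:-→d20:H3→d21:-→d22:-→d23:-→d24:-→d25:-→d26:-→d27:-→d28:H1→d29:-→d30:-→d31:-→d32:H5 -> H5
  lookup 132.59.212.77: bits 100001000011101111010100 walk d0:H2→d1:-→d2:-→d3:-→d4:-→d5:-→d6:-→d7:-→d8:-→d9:-→d10:-→d11:-→d12:-→d13:-→d14:-→d15:-→d16:H0→d17:-→d18:-→d19:-→d20:H1→d21:-→d22:-→d23:-→d24:H1 -> H1
  lookup 132.59.0.1: bits 1000010000111011 walk d0:H2→d1:-→d2:-→d3:-→d4:-→d5:-→d6:-→d7:-→d8:-→d9:-→d10:-→d11:-→d12:-→d13:-→d14:-→d15:-→d16:H0 -> H0
  - 202.51.240.0/20 clear@20
  - 202.51.242.9/32 clear@32

== LOOKUPS ==
["H5","H0","H2","H1","H0","H0","H2","H1","H2","H1","H2","H5","H2","H5","H5","H1","H0"]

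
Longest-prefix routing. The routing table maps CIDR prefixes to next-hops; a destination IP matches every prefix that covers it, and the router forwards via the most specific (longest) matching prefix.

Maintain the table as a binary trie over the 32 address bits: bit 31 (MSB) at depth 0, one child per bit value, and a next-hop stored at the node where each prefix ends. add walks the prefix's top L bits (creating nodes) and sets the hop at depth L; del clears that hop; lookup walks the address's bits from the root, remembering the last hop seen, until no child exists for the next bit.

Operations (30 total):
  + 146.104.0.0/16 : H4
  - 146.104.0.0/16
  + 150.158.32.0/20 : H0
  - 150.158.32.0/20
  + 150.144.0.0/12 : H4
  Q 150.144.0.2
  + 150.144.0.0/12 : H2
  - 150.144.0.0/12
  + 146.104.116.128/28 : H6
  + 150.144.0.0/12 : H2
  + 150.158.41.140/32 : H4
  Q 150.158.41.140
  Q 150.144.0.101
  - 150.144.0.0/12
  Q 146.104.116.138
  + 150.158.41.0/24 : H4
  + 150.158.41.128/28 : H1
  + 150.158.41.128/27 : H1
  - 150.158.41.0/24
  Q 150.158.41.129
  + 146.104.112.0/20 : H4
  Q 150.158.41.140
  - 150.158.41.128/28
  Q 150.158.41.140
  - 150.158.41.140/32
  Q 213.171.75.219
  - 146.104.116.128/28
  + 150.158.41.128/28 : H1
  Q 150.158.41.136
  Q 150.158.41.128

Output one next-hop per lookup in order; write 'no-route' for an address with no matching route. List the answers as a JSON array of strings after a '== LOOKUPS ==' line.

Process each operation:
  + 146.104.0.0/16 (H4) depth=16
  - 146.104.0.0/16 clear@16
  + 150.158.32.0/20 (H0) depth=20
  - 150.158.32.0/20 clear@20
  + 150.144.0.0/12 (H4) depth=12
  lookup 150.144.0.2: bits 100101101001 walk d0:-→d1:-→d2:-→d3:-→d4:-→d5:-→d6:-→d7:-→d8:-→d9:-→d10:-→d11:-→d12:H4 -> H4
  + 150.144.0.0/12 (H2) depth=12
  - 150.144.0.0/12 clear@12
  + 146.104.116.128/28 (H6) depth=28
  + 150.144.0.0/12 (H2) depth=12
  + 150.158.41.140/32 (H4) depth=32
  lookup 150.158.41.140: bits 10010110100111100010100110001100 walk d0:-→d1:-→d2:-→d3:-→d4:-→d5:-→d6:-→d7:-→d8:-→d9:-→d10:-→d11:-→d12:H2→d13:-→d14:-→d15:-→d16:-→d17:-→d18:-→d19:-→d20:-→d21:-→d22:-→d23:-→d24:-→d25:-→d26:-→d27:-→d28:-→d29:-→d30:-→d31:-→d32:H4 -> H4
  lookup 150.144.0.101: bits 100101101001 walk d0:-→d1:-→d2:-→d3:-→d4:-→d5:-→d6:-→d7:-→d8:-→d9:-→d10:-→d11:-→d12:H2 -> H2
  - 150.144.0.0/12 clear@12
  lookup 146.104.116.138: bits 1001001001101000011101001000 walk d0:-→d1:-→d2:-→d3:-→d4:-→d5:-→d6:-→d7:-→d8:-→d9:-→d10:-→d11:-→d12:-→d13:-→d14:-→d15:-→d16:-→d17:-→d18:-→d19:-→d20:-→d21:-→d22:-→d23:-→d24:-→d25:-→d26:-→d27:-→d28:H6 -> H6
  + 150.158.41.0/24 (H4) depth=24
  + 150.158.41.128/28 (H1) depth=28
  + 150.158.41.128/27 (H1) depth=27
  - 150.158.41.0/24 clear@24
  lookup 150.158.41.129: bits 1001011010011110001010011000 walk d0:-→d1:-→d2:-→d3:-→d4:-→d5:-→d6:-→d7:-→d8:-→d9:-→d10:-→d11:-→d12:-→d13:-→d14:-→d15:-→d16:-→d17:-→d18:-→d19:-→d20:-→d21:-→d22:-→d23:-→d24:-→d25:-→d26:-→d27:H1→d28:H1 -> H1
  + 146.104.112.0/20 (H4) depth=20
  lookup 150.158.41.140: bits 10010110100111100010100110001100 walk d0:-→d1:-→d2:-→d3:-→d4:-→d5:-→d6:-→d7:-→d8:-→d9:-→d10:-→d11:-→d12:-→d13:-→d14:-→d15:-→d16:-→d17:-→d18:-→d19:-→d20:-→d21:-→d22:-→d23:-→d24:-→d25:-→d26:-→d27:H1→d28:H1→d29:-→d30:-→d31:-→d32:H4 -> H4
  - 150.158.41.128/28 clear@28
  lookup 150.158.41.140: bits 10010110100111100010100110001100 walk d0:-→d1:-→d2:-→d3:-→d4:-→d5:-→d6:-→d7:-→d8:-→d9:-→d10:-→d11:-→d12:-→d13:-→d14:-→d15:-→d16:-→d17:-→d18:-→d19:-→d20:-→d21:-→d22:-→d23:-→d24:-→d25:-→d26:-→d27:H1→d28:-→d29:-→d30:-→d31:-→d32:H4 -> H4
  - 150.158.41.140/32 clear@32
  lookup 213.171.75.219: bits 1 walk d0:-→d1:- -> no-route
  - 146.104.116.128/28 clear@28
  + 150.158.41.128/28 (H1) depth=28
  lookup 150.158.41.136: bits 10010110100111100010100110001 walk d0:-→d1:-→d2:-→d3:-→d4:-→d5:-→d6:-→d7:-→d8:-→d9:-→d10:-→d11:-→d12:-→d13:-→d14:-→d15:-→d16:-→d17:-→d18:-→d19:-→d20:-→d21:-→d22:-→d23:-→d24:-→d25:-→d26:-→d27:H1→d28:H1→d29:- -> H1
  lookup 150.158.41.128: bits 1001011010011110001010011000 walk d0:-→d1:-→d2:-→d3:-→d4:-→d5:-→d6:-→d7:-→d8:-→d9:-→d10:-→d11:-→d12:-→d13:-→d14:-→d15:-→d16:-→d17:-→d18:-→d19:-→d20:-→d21:-→d22:-→d23:-→d24:-→d25:-→d26:-→d27:H1→d28:H1 -> H1

== LOOKUPS ==
["H4","H4","H2","H6","H1","H4","H4","no-route","H1","H1"]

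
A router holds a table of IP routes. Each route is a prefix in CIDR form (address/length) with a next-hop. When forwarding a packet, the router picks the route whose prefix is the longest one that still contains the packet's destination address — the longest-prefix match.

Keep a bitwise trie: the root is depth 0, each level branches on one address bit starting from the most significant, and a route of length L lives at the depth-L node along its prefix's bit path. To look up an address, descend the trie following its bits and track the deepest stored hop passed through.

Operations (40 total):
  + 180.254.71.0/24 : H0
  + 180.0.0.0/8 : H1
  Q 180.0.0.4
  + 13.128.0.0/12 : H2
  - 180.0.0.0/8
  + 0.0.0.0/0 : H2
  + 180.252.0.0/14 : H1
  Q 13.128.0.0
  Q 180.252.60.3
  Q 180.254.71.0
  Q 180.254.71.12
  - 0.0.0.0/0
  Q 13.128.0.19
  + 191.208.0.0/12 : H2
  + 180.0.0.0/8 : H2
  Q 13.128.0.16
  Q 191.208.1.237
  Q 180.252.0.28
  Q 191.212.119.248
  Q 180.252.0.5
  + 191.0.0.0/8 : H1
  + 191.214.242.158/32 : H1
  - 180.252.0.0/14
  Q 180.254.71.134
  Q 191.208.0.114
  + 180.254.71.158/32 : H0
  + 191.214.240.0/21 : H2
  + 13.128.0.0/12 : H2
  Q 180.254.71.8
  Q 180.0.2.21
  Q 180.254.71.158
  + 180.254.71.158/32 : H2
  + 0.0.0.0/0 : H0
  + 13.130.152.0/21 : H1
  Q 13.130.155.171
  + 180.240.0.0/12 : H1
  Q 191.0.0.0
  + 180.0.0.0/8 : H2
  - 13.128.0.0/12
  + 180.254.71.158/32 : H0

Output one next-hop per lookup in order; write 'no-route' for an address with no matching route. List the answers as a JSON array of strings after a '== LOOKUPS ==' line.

Trace:
  add 180.254.71.0/24 -> H0 at depth 24
  add 180.0.0.0/8 -> H1 at depth 8
  lookup 180.0.0.4: bits 10110100 walk d0:-→d1:-→d2:-→d3:-→d4:-→d5:-→d6:-→d7:-→d8:H1 -> H1
  add 13.128.0.0/12 -> H2 at depth 12
  - 180.0.0.0/8 clear@8
  add 0.0.0.0/0 -> H2 at depth 0
  add 180.252.0.0/14 -> H1 at depth 14
  lookup 13.128.0.0: bits 000011011000 walk d0:H2→d1:-→d2:-→d3:-→d4:-→d5:-→d6:-→d7:-→d8:-→d9:-→d10:-→d11:-→d12:H2 -> H2
  lookup 180.252.60.3: bits 10110100111111 walk d0:H2→d1:-→d2:-→d3:-→d4:-→d5:-→d6:-→d7:-→d8:-→d9:-→d10:-→d11:-→d12:-→d13:-→d14:H1 -> H1
  lookup 180.254.71.0: bits 101101001111111001000111 walk d0:H2→d1:-→d2:-→d3:-→d4:-→d5:-→d6:-→d7:-→d8:-→d9:-→d10:-→d11:-→d12:-→d13:-→d14:H1→d15:-→d16:-→d17:-→d18:-→d19:-→d20:-→d21:-→d22:-→d23:-→d24:H0 -> H0
  lookup 180.254.71.12: bits 101101001111111001000111 walk d0:H2→d1:-→d2:-→d3:-→d4:-→d5:-→d6:-→d7:-→d8:-→d9:-→d10:-→d11:-→d12:-→d13:-→d14:H1→d15:-→d16:-→d17:-→d18:-→d19:-→d20:-→d21:-→d22:-→d23:-→d24:H0 -> H0
  - 0.0.0.0/0 clear@0
  lookup 13.128.0.19: bits 000011011000 walk d0:-→d1:-→d2:-→d3:-→d4:-→d5:-→d6:-→d7:-→d8:-→d9:-→d10:-→d11:-→d12:H2 -> H2
  add 191.208.0.0/12 -> H2 at depth 12
  add 180.0.0.0/8 -> H2 at depth 8
  lookup 13.128.0.16: bits 000011011000 walk d0:-→d1:-→d2:-→d3:-→d4:-→d5:-→d6:-→d7:-→d8:-→d9:-→d10:-→d11:-→d12:H2 -> H2
  lookup 191.208.1.237: bits 101111111101 walk d0:-→d1:-→d2:-→d3:-→d4:-→d5:-→d6:-→d7:-→d8:-→d9:-→d10:-→d11:-→d12:H2 -> H2
  lookup 180.252.0.28: bits 10110100111111 walk d0:-→d1:-→d2:-→d3:-→d4:-→d5:-→d6:-→d7:-→d8:H2→d9:-→d10:-→d11:-→d12:-→d13:-→d14:H1 -> H1
  lookup 191.212.119.248: bits 101111111101 walk d0:-→d1:-→d2:-→d3:-→d4:-→d5:-→d6:-→d7:-→d8:-→d9:-→d10:-→d11:-→d12:H2 -> H2
  lookup 180.252.0.5: bits 10110100111111 walk d0:-→d1:-→d2:-→d3:-→d4:-→d5:-→d6:-→d7:-→d8:H2→d9:-→d10:-→d11:-→d12:-→d13:-→d14:H1 -> H1
  add 191.0.0.0/8 -> H1 at depth 8
  add 191.214.242.158/32 -> H1 at depth 32
  - 180.252.0.0/14 clear@14
  lookup 180.254.71.134: bits 101101001111111001000111 walk d0:-→d1:-→d2:-→d3:-→d4:-→d5:-→d6:-→d7:-→d8:H2→d9:-→d10:-→d11:-→d12:-→d13:-→d14:-→d15:-→d16:-→d17:-→d18:-→d19:-→d20:-→d21:-→d22:-→d23:-→d24:H0 -> H0
  lookup 191.208.0.114: bits 1011111111010 walk d0:-→d1:-→d2:-→d3:-→d4:-→d5:-→d6:-→d7:-→d8:H1→d9:-→d10:-→d11:-→d12:H2→d13:- -> H2
  add 180.254.71.158/32 -> H0 at depth 32
  add 191.214.240.0/21 -> H2 at depth 21
  add 13.128.0.0/12 -> H2 at depth 12
  lookup 180.254.71.8: bits 101101001111111001000111 walk d0:-→d1:-→d2:-→d3:-→d4:-→d5:-→d6:-→d7:-→d8:H2→d9:-→d10:-→d11:-→d12:-→d13:-→d14:-→d15:-→d16:-→d17:-→d18:-→d19:-→d20:-→d21:-→d22:-→d23:-→d24:H0 -> H0
  lookup 180.0.2.21: bits 10110100 walk d0:-→d1:-→d2:-→d3:-→d4:-→d5:-→d6:-→d7:-→d8:H2 -> H2
  lookup 180.254.71.158: bits 10110100111111100100011110011110 walk d0:-→d1:-→d2:-→d3:-→d4:-→d5:-→d6:-→d7:-→d8:H2→d9:-→d10:-→d11:-→d12:-→d13:-→d14:-→d15:-→d16:-→d17:-→d18:-→d19:-→d20:-→d21:-→d22:-→d23:-→d24:H0→d25:-→d26:-→d27:-→d28:-→d29:-→d30:-→d31:-→d32:H0 -> H0
  add 180.254.71.158/32 -> H2 at depth 32
  add 0.0.0.0/0 -> H0 at depth 0
  add 13.130.152.0/21 -> H1 at depth 21
  lookup 13.130.155.171: bits 000011011000001010011 walk d0:H0→d1:-→d2:-→d3:-→d4:-→d5:-→d6:-→d7:-→d8:-→d9:-→d10:-→d11:-→d12:H2→d13:-→d14:-→d15:-→d16:-→d17:-→d18:-→d19:-→d20:-→d21:H1 -> H1
  add 180.240.0.0/12 -> H1 at depth 12
  lookup 191.0.0.0: bits 10111111 walk d0:H0→d1:-→d2:-→d3:-→d4:-→d5:-→d6:-→d7:-→d8:H1 -> H1
  add 180.0.0.0/8 -> H2 at depth 8
  - 13.128.0.0/12 clear@12
  add 180.254.71.158/32 -> H0 at depth 32

== LOOKUPS ==
["H1","H2","H1","H0","H0","H2","H2","H2","H1","H2","H1","H0","H2","H0","H2","H0","H1","H1"]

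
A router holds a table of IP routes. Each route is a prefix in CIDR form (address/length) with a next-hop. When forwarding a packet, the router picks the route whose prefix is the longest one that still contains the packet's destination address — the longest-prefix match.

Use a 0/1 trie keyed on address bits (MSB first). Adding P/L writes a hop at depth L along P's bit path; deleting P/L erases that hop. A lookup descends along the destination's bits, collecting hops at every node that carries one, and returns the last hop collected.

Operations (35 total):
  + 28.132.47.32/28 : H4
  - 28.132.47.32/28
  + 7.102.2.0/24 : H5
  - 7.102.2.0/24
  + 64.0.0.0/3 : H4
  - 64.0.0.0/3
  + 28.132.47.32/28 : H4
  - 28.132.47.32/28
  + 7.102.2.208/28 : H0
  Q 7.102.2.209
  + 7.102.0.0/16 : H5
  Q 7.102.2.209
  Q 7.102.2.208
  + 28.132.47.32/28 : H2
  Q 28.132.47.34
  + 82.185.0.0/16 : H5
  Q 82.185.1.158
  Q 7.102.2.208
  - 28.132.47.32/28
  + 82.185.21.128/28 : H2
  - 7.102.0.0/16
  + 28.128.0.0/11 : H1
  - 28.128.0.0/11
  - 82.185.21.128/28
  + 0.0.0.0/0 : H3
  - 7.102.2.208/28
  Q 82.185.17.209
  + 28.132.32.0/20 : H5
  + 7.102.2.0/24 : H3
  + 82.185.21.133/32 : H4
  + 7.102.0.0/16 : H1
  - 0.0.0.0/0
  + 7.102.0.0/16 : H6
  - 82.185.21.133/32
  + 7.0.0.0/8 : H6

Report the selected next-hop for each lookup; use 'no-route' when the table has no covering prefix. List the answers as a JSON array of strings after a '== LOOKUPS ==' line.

Process each operation:
  + 28.132.47.32/28 (H4) depth=28
  - 28.132.47.32/28 clear@28
  + 7.102.2.0/24 (H5) depth=24
  - 7.102.2.0/24 clear@24
  + 64.0.0.0/3 (H4) depth=3
  - 64.0.0.0/3 clear@3
  + 28.132.47.32/28 (H4) depth=28
  - 28.132.47.32/28 clear@28
  + 7.102.2.208/28 (H0) depth=28
  ? 7.102.2.209  path d0:-→d1:-→d2:-→d3:-→d4:-→d5:-→d6:-→d7:-→d8:-→d9:-→d10:-→d11:-→d12:-→d13:-→d14:-→d15:-→d16:-→d17:-→d18:-→d19:-→d20:-→d21:-→d22:-→d23:-→d24:-→d25:-→d26:-→d27:-→d28:H0  best=H0
  + 7.102.0.0/16 (H5) depth=16
  ? 7.102.2.209  path d0:-→d1:-→d2:-→d3:-→d4:-→d5:-→d6:-→d7:-→d8:-→d9:-→d10:-→d11:-→d12:-→d13:-→d14:-→d15:-→d16:H5→d17:-→d18:-→d19:-→d20:-→d21:-→d22:-→d23:-→d24:-→d25:-→d26:-→d27:-→d28:H0  best=H0
  ? 7.102.2.208  path d0:-→d1:-→d2:-→d3:-→d4:-→d5:-→d6:-→d7:-→d8:-→d9:-→d10:-→d11:-→d12:-→d13:-→d14:-→d15:-→d16:H5→d17:-→d18:-→d19:-→d20:-→d21:-→d22:-→d23:-→d24:-→d25:-→d26:-→d27:-→d28:H0  best=H0
  + 28.132.47.32/28 (H2) depth=28
  ? 28.132.47.34  path d0:-→d1:-→d2:-→d3:-→d4:-→d5:-→d6:-→d7:-→d8:-→d9:-→d10:-→d11:-→d12:-→d13:-→d14:-→d15:-→d16:-→d17:-→d18:-→d19:-→d20:-→d21:-→d22:-→d23:-→d24:-→d25:-→d26:-→d27:-→d28:H2  best=H2
  + 82.185.0.0/16 (H5) depth=16
  ? 82.185.1.158  path d0:-→d1:-→d2:-→d3:-→d4:-→d5:-→d6:-→d7:-→d8:-→d9:-→d10:-→d11:-→d12:-→d13:-→d14:-→d15:-→d16:H5  best=H5
  ? 7.102.2.208  path d0:-→d1:-→d2:-→d3:-→d4:-→d5:-→d6:-→d7:-→d8:-→d9:-→d10:-→d11:-→d12:-→d13:-→d14:-→d15:-→d16:H5→d17:-→d18:-→d19:-→d20:-→d21:-→d22:-→d23:-→d24:-→d25:-→d26:-→d27:-→d28:H0  best=H0
  - 28.132.47.32/28 clear@28
  + 82.185.21.128/28 (H2) depth=28
  - 7.102.0.0/16 clear@16
  + 28.128.0.0/11 (H1) depth=11
  - 28.128.0.0/11 clear@11
  - 82.185.21.128/28 clear@28
  + 0.0.0.0/0 (H3) depth=0
  - 7.102.2.208/28 clear@28
  ? 82.185.17.209  path d0:H3→d1:-→d2:-→d3:-→d4:-→d5:-→d6:-→d7:-→d8:-→d9:-→d10:-→d11:-→d12:-→d13:-→d14:-→d15:-→d16:H5→d17:-→d18:-→d19:-→d20:-→d21:-  best=H5
  + 28.132.32.0/20 (H5) depth=20
  + 7.102.2.0/24 (H3) depth=24
  + 82.185.21.133/32 (H4) depth=32
  + 7.102.0.0/16 (H1) depth=16
  - 0.0.0.0/0 clear@0
  + 7.102.0.0/16 (H6) depth=16
  - 82.185.21.133/32 clear@32
  + 7.0.0.0/8 (H6) depth=8

== LOOKUPS ==
["H0","H0","H0","H2","H5","H0","H5"]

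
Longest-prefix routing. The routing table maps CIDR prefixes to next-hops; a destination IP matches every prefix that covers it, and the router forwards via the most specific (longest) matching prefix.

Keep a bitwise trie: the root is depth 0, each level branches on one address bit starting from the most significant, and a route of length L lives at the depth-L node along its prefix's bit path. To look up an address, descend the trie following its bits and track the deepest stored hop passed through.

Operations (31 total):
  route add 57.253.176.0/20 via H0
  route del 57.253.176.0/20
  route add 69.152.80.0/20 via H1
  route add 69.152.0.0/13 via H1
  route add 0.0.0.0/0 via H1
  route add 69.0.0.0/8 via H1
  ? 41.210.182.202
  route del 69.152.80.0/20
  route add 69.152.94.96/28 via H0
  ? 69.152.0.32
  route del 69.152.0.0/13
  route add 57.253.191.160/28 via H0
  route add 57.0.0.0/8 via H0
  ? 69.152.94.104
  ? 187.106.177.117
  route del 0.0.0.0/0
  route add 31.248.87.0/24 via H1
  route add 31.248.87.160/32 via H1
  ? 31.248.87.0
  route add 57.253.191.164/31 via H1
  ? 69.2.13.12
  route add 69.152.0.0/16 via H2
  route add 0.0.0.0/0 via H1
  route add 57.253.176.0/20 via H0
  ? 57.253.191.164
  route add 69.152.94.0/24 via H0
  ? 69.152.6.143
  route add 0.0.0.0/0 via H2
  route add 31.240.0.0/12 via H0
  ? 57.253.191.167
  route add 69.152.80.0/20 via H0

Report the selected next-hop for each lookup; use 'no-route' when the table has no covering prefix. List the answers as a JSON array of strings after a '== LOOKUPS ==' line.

Trace:
  add 57.253.176.0/20 -> H0 at depth 20
  - 57.253.176.0/20 clear@20
  add 69.152.80.0/20 -> H1 at depth 20
  add 69.152.0.0/13 -> H1 at depth 13
  add 0.0.0.0/0 -> H1 at depth 0
  add 69.0.0.0/8 -> H1 at depth 8
  Q 41.210.182.202: descend 001 ; hops seen [H1] ; pick H1
  - 69.152.80.0/20 clear@20
  add 69.152.94.96/28 -> H0 at depth 28
  Q 69.152.0.32: descend 01000101100110000 ; hops seen [H1,H1,H1] ; pick H1
  - 69.152.0.0/13 clear@13
  add 57.253.191.160/28 -> H0 at depth 28
  add 57.0.0.0/8 -> H0 at depth 8
  Q 69.152.94.104: descend 0100010110011000010111100110 ; hops seen [H1,H1,H0] ; pick H0
  Q 187.106.177.117: descend ε ; hops seen [H1] ; pick H1
  - 0.0.0.0/0 clear@0
  add 31.248.87.0/24 -> H1 at depth 24
  add 31.248.87.160/32 -> H1 at depth 32
  Q 31.248.87.0: descend 000111111111100001010111 ; hops seen [H1] ; pick H1
  add 57.253.191.164/31 -> H1 at depth 31
  Q 69.2.13.12: descend 01000101 ; hops seen [H1] ; pick H1
  add 69.152.0.0/16 -> H2 at depth 16
  add 0.0.0.0/0 -> H1 at depth 0
  add 57.253.176.0/20 -> H0 at depth 20
  Q 57.253.191.164: descend 0011100111111101101111111010010 ; hops seen [H1,H0,H0,H0,H1] ; pick H1
  add 69.152.94.0/24 -> H0 at depth 24
  Q 69.152.6.143: descend 01000101100110000 ; hops seen [H1,H1,H2] ; pick H2
  add 0.0.0.0/0 -> H2 at depth 0
  add 31.240.0.0/12 -> H0 at depth 12
  Q 57.253.191.167: descend 001110011111110110111111101001 ; hops seen [H2,H0,H0,H0] ; pick H0
  add 69.152.80.0/20 -> H0 at depth 20

== LOOKUPS ==
["H1","H1","H0","H1","H1","H1","H1","H2","H0"]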